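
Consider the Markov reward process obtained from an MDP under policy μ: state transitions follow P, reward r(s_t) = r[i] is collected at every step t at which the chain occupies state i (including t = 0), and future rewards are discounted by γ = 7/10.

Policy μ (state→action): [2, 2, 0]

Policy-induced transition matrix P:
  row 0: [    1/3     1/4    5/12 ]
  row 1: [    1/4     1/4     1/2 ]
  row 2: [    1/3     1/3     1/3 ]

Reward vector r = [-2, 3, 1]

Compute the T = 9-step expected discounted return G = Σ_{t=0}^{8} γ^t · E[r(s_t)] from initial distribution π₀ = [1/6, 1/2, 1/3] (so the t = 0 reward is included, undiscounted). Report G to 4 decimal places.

t=0: π = [0.1667, 0.5000, 0.3333], E[r] = 1.5000, γ^t·E[r] = 1.500000, running G = 1.500000
t=1: π = [0.2917, 0.2778, 0.4306], E[r] = 0.6806, γ^t·E[r] = 0.476389, running G = 1.976389
t=2: π = [0.3102, 0.2859, 0.4039], E[r] = 0.6412, γ^t·E[r] = 0.314190, running G = 2.290579
t=3: π = [0.3095, 0.2837, 0.4068], E[r] = 0.6388, γ^t·E[r] = 0.219106, running G = 2.509685
t=4: π = [0.3097, 0.2839, 0.4064], E[r] = 0.6387, γ^t·E[r] = 0.153357, running G = 2.663041
t=5: π = [0.3097, 0.2839, 0.4065], E[r] = 0.6387, γ^t·E[r] = 0.107348, running G = 2.770389
t=6: π = [0.3097, 0.2839, 0.4065], E[r] = 0.6387, γ^t·E[r] = 0.075144, running G = 2.845533
t=7: π = [0.3097, 0.2839, 0.4065], E[r] = 0.6387, γ^t·E[r] = 0.052600, running G = 2.898133
t=8: π = [0.3097, 0.2839, 0.4065], E[r] = 0.6387, γ^t·E[r] = 0.036820, running G = 2.934953

G = 2.9350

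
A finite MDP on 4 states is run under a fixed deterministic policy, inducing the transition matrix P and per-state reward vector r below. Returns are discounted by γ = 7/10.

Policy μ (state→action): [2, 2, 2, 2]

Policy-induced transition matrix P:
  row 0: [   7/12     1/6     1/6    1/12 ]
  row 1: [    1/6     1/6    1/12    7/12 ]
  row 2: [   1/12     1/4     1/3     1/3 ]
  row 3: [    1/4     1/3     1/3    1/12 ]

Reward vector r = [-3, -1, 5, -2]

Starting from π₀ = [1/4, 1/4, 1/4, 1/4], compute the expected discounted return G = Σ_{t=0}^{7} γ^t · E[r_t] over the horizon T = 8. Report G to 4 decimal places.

t=0: π = [0.2500, 0.2500, 0.2500, 0.2500], E[r] = -0.2500, γ^t·E[r] = -0.250000, running G = -0.250000
t=1: π = [0.2708, 0.2292, 0.2292, 0.2708], E[r] = -0.4375, γ^t·E[r] = -0.306250, running G = -0.556250
t=2: π = [0.2830, 0.2309, 0.2309, 0.2552], E[r] = -0.4358, γ^t·E[r] = -0.213524, running G = -0.769774
t=3: π = [0.2866, 0.2284, 0.2284, 0.2565], E[r] = -0.4591, γ^t·E[r] = -0.157456, running G = -0.927231
t=4: π = [0.2884, 0.2285, 0.2285, 0.2547], E[r] = -0.4608, γ^t·E[r] = -0.110633, running G = -1.037864
t=5: π = [0.2890, 0.2281, 0.2281, 0.2547], E[r] = -0.4638, γ^t·E[r] = -0.077957, running G = -1.115821
t=6: π = [0.2893, 0.2281, 0.2281, 0.2544], E[r] = -0.4643, γ^t·E[r] = -0.054625, running G = -1.170446
t=7: π = [0.2894, 0.2281, 0.2281, 0.2544], E[r] = -0.4647, γ^t·E[r] = -0.038272, running G = -1.208719

G = -1.2087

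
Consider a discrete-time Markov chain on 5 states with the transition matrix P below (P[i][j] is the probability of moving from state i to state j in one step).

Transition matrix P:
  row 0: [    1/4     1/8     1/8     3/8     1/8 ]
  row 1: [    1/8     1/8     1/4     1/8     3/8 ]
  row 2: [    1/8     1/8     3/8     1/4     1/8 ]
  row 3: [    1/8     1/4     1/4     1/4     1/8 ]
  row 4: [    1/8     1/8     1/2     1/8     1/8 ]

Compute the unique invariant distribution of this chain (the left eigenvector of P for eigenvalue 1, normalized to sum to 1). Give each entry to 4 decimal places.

π = [0.1429, 0.1535, 0.3120, 0.2282, 0.1634]

Balance equations π_j = Σ_i π_i·P[i][j]:
  π_0 = 1/4·π_0 + 1/8·π_1 + 1/8·π_2 + 1/8·π_3 + 1/8·π_4
  π_1 = 1/8·π_0 + 1/8·π_1 + 1/8·π_2 + 1/4·π_3 + 1/8·π_4
  π_2 = 1/8·π_0 + 1/4·π_1 + 3/8·π_2 + 1/4·π_3 + 1/2·π_4
  π_3 = 3/8·π_0 + 1/8·π_1 + 1/4·π_2 + 1/4·π_3 + 1/8·π_4
  normalize: π_0 + π_1 + π_2 + π_3 + π_4 = 1
Solving the linear system gives exactly π = [1/7, 187/1218, 190/609, 139/609, 199/1218].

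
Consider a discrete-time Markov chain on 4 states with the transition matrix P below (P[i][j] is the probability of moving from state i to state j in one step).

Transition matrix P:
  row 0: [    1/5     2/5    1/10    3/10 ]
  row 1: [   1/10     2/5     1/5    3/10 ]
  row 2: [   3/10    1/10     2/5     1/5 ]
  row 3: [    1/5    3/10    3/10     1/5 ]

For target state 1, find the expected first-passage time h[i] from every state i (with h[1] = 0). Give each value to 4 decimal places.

First-step conditioning: h[1] = 0; for i ≠ 1, h[i] = 1 + Σ_k P[i][k]·h[k].
  h[0] = 1 + 1/5·h[0] + 1/10·h[2] + 3/10·h[3]
  h[2] = 1 + 3/10·h[0] + 2/5·h[2] + 1/5·h[3]
  h[3] = 1 + 1/5·h[0] + 3/10·h[2] + 1/5·h[3]
Solving the 3×3 linear system over states ≠ 1 gives exactly h = [158/49, 0, 222/49, 184/49] (h[1] = 0 is the target).

h = [3.2245, 0.0000, 4.5306, 3.7551]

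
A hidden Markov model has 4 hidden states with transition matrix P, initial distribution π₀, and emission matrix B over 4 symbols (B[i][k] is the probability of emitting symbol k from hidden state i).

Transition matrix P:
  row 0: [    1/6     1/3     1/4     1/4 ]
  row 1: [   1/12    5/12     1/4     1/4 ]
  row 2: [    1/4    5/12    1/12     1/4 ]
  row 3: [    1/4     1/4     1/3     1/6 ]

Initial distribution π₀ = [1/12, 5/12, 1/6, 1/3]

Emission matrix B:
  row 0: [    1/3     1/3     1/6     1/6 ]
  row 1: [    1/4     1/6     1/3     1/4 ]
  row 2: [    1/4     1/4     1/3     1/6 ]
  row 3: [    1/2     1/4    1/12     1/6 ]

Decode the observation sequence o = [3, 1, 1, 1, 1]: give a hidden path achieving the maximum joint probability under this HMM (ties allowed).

t=0: δ = [1.389e-02, 1.042e-01, 2.778e-02, 5.556e-02]  (obs o_0=3)
t=1: δ = [4.630e-03, 7.234e-03, 6.510e-03, 6.510e-03]  ψ = [3, 1, 1, 1]  (obs o_1=1)
t=2: δ = [5.425e-04, 5.023e-04, 5.425e-04, 4.521e-04]  ψ = [2, 1, 3, 1]  (obs o_2=1)
t=3: δ = [4.521e-05, 3.768e-05, 3.768e-05, 3.391e-05]  ψ = [2, 2, 3, 0]  (obs o_3=1)
t=4: δ = [3.140e-06, 2.616e-06, 2.826e-06, 2.826e-06]  ψ = [2, 1, 0, 0]  (obs o_4=1)
backtrack: best end state = 0; path = [1, 1, 3, 2, 0]

path = [1, 1, 3, 2, 0]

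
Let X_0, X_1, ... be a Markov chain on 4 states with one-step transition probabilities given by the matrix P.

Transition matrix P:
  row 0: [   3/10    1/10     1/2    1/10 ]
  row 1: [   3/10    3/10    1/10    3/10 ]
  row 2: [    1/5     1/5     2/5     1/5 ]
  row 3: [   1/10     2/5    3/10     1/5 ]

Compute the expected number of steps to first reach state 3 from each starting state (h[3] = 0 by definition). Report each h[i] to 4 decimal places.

h = [5.7500, 4.6250, 5.1250, 0.0000]

First-step conditioning: h[3] = 0; for i ≠ 3, h[i] = 1 + Σ_k P[i][k]·h[k].
  h[0] = 1 + 3/10·h[0] + 1/10·h[1] + 1/2·h[2]
  h[1] = 1 + 3/10·h[0] + 3/10·h[1] + 1/10·h[2]
  h[2] = 1 + 1/5·h[0] + 1/5·h[1] + 2/5·h[2]
Solving the 3×3 linear system over states ≠ 3 gives exactly h = [23/4, 37/8, 41/8, 0] (h[3] = 0 is the target).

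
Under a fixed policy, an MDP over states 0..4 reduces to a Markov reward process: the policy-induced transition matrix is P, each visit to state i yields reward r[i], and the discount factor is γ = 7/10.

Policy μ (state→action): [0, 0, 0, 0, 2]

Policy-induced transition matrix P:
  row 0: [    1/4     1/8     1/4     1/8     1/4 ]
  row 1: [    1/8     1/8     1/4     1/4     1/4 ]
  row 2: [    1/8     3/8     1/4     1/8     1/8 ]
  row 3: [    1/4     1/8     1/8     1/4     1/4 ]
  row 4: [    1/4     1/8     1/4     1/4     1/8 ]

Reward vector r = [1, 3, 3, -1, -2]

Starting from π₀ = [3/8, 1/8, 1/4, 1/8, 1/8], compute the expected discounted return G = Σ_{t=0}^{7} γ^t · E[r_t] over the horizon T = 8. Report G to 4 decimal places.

G = 2.9524

t=0: π = [0.3750, 0.1250, 0.2500, 0.1250, 0.1250], E[r] = 1.1250, γ^t·E[r] = 1.125000, running G = 1.125000
t=1: π = [0.2031, 0.1875, 0.2344, 0.1719, 0.2031], E[r] = 0.8906, γ^t·E[r] = 0.623438, running G = 1.748438
t=2: π = [0.1973, 0.1836, 0.2285, 0.1953, 0.1953], E[r] = 0.8477, γ^t·E[r] = 0.415352, running G = 2.163789
t=3: π = [0.1985, 0.1821, 0.2256, 0.1968, 0.1970], E[r] = 0.8308, γ^t·E[r] = 0.284968, running G = 2.448757
t=4: π = [0.1990, 0.1814, 0.2254, 0.1970, 0.1972], E[r] = 0.8281, γ^t·E[r] = 0.198825, running G = 2.647583
t=5: π = [0.1992, 0.1814, 0.2254, 0.1969, 0.1972], E[r] = 0.8280, γ^t·E[r] = 0.139167, running G = 2.786750
t=6: π = [0.1992, 0.1813, 0.2254, 0.1969, 0.1972], E[r] = 0.8280, γ^t·E[r] = 0.097418, running G = 2.884168
t=7: π = [0.1992, 0.1813, 0.2254, 0.1969, 0.1972], E[r] = 0.8281, γ^t·E[r] = 0.068194, running G = 2.952361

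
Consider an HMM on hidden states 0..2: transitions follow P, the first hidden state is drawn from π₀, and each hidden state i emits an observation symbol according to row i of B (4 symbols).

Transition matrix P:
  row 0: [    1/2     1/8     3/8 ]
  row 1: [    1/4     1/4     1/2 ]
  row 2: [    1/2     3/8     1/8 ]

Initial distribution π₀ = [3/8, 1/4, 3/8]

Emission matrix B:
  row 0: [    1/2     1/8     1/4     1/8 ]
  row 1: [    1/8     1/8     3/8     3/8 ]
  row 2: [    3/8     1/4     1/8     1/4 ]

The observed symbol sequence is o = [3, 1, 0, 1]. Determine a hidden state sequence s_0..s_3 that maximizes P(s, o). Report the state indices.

t=0: δ = [4.688e-02, 9.375e-02, 9.375e-02]  (obs o_0=3)
t=1: δ = [5.859e-03, 4.395e-03, 1.172e-02]  ψ = [2, 2, 1]  (obs o_1=1)
t=2: δ = [2.930e-03, 5.493e-04, 8.240e-04]  ψ = [2, 2, 0]  (obs o_2=0)
t=3: δ = [1.831e-04, 4.578e-05, 2.747e-04]  ψ = [0, 0, 0]  (obs o_3=1)
backtrack: best end state = 2; path = [1, 2, 0, 2]

path = [1, 2, 0, 2]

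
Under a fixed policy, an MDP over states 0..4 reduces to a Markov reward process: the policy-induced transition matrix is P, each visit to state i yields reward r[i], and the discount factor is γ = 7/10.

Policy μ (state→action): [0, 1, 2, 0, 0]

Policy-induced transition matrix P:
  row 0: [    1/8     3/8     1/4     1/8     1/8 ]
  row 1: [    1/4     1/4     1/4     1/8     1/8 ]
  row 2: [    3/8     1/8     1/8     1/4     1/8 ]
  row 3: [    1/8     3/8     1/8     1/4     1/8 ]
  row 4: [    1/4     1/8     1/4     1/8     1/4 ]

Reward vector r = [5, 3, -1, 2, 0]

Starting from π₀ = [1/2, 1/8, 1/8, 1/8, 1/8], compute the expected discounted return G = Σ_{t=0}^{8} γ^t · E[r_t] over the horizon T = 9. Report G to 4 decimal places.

t=0: π = [0.5000, 0.1250, 0.1250, 0.1250, 0.1250], E[r] = 3.0000, γ^t·E[r] = 3.000000, running G = 3.000000
t=1: π = [0.1875, 0.2969, 0.2188, 0.1563, 0.1406], E[r] = 1.9219, γ^t·E[r] = 1.345313, running G = 4.345313
t=2: π = [0.2344, 0.2480, 0.2031, 0.1719, 0.1426], E[r] = 2.0566, γ^t·E[r] = 1.007754, running G = 5.353066
t=3: π = [0.2246, 0.2576, 0.2031, 0.1719, 0.1428], E[r] = 2.0364, γ^t·E[r] = 0.698477, running G = 6.051544
t=4: π = [0.2258, 0.2563, 0.2031, 0.1719, 0.1429], E[r] = 2.0387, γ^t·E[r] = 0.489498, running G = 6.541042
t=5: π = [0.2257, 0.2565, 0.2031, 0.1719, 0.1429], E[r] = 2.0384, γ^t·E[r] = 0.342596, running G = 6.883638
t=6: π = [0.2257, 0.2564, 0.2031, 0.1719, 0.1429], E[r] = 2.0384, γ^t·E[r] = 0.239821, running G = 7.123459
t=7: π = [0.2257, 0.2564, 0.2031, 0.1719, 0.1429], E[r] = 2.0384, γ^t·E[r] = 0.167874, running G = 7.291333
t=8: π = [0.2257, 0.2564, 0.2031, 0.1719, 0.1429], E[r] = 2.0384, γ^t·E[r] = 0.117512, running G = 7.408845

G = 7.4088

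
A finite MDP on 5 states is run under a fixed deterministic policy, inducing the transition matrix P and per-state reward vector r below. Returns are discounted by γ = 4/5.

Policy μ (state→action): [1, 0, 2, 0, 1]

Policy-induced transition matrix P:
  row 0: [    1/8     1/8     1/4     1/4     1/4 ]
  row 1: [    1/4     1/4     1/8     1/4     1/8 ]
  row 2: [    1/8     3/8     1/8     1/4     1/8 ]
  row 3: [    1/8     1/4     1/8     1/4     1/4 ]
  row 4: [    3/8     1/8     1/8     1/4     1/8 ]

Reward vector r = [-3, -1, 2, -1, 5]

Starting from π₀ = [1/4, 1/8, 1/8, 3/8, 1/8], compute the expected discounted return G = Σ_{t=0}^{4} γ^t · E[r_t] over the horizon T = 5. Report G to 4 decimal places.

t=0: π = [0.2500, 0.1250, 0.1250, 0.3750, 0.1250], E[r] = -0.3750, γ^t·E[r] = -0.375000, running G = -0.375000
t=1: π = [0.1719, 0.2188, 0.1563, 0.2500, 0.2031], E[r] = 0.3438, γ^t·E[r] = 0.275000, running G = -0.100000
t=2: π = [0.2031, 0.2227, 0.1465, 0.2500, 0.1777], E[r] = 0.0996, γ^t·E[r] = 0.063750, running G = -0.036250
t=3: π = [0.1973, 0.2207, 0.1504, 0.2500, 0.1816], E[r] = 0.1465, γ^t·E[r] = 0.075000, running G = 0.038750
t=4: π = [0.1980, 0.2214, 0.1497, 0.2500, 0.1809], E[r] = 0.1384, γ^t·E[r] = 0.056700, running G = 0.095450

G = 0.0955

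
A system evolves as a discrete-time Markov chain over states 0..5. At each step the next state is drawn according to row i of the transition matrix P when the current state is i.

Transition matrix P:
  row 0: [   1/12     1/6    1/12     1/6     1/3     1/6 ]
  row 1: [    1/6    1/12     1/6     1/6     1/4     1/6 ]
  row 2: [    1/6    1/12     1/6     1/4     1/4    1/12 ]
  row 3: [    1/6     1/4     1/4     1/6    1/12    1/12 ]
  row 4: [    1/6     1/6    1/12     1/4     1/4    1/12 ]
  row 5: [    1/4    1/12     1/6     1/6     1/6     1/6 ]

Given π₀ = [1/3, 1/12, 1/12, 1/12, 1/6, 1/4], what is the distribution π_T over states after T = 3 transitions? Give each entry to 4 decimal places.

π = [0.1629, 0.1484, 0.1510, 0.1974, 0.2208, 0.1194]

t=0: π = [0.3333, 0.0833, 0.0833, 0.0833, 0.1667, 0.2500]
t=1: π = [0.1597, 0.1389, 0.1319, 0.1875, 0.2431, 0.1389]
t=2: π = [0.1649, 0.1481, 0.1487, 0.1979, 0.2205, 0.1198]
t=3: π = [0.1629, 0.1484, 0.1510, 0.1974, 0.2208, 0.1194]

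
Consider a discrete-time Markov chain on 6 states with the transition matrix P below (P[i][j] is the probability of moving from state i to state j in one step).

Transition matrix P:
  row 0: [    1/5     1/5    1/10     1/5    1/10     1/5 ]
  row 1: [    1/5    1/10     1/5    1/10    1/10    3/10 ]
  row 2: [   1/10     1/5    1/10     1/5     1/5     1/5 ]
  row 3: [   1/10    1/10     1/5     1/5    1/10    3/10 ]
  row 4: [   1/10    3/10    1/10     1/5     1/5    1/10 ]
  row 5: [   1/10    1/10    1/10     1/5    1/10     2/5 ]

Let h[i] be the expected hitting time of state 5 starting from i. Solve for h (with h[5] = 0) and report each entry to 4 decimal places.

h = [4.4786, 4.1126, 4.5243, 4.0719, 4.9356, 0.0000]

First-step conditioning: h[5] = 0; for i ≠ 5, h[i] = 1 + Σ_k P[i][k]·h[k].
  h[0] = 1 + 1/5·h[0] + 1/5·h[1] + 1/10·h[2] + 1/5·h[3] + 1/10·h[4]
  h[1] = 1 + 1/5·h[0] + 1/10·h[1] + 1/5·h[2] + 1/10·h[3] + 1/10·h[4]
  h[2] = 1 + 1/10·h[0] + 1/5·h[1] + 1/10·h[2] + 1/5·h[3] + 1/5·h[4]
  h[3] = 1 + 1/10·h[0] + 1/10·h[1] + 1/5·h[2] + 1/5·h[3] + 1/10·h[4]
  h[4] = 1 + 1/10·h[0] + 3/10·h[1] + 1/10·h[2] + 1/5·h[3] + 1/5·h[4]
Solving the 5×5 linear system over states ≠ 5 gives exactly h = [49005/10942, 22500/5471, 49505/10942, 44555/10942, 54005/10942, 0] (h[5] = 0 is the target).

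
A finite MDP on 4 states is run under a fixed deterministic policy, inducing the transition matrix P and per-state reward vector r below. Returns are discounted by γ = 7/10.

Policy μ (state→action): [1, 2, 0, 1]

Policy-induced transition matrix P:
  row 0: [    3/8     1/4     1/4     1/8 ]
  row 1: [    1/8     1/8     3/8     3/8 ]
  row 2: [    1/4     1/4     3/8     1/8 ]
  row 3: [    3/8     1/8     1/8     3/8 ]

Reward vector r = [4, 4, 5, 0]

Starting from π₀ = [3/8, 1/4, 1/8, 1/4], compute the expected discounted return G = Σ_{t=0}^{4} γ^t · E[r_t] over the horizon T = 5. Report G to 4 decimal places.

G = 9.0003

t=0: π = [0.3750, 0.2500, 0.1250, 0.2500], E[r] = 3.1250, γ^t·E[r] = 3.125000, running G = 3.125000
t=1: π = [0.2969, 0.1875, 0.2656, 0.2500], E[r] = 3.2656, γ^t·E[r] = 2.285938, running G = 5.410938
t=2: π = [0.2949, 0.1953, 0.2754, 0.2344], E[r] = 3.3379, γ^t·E[r] = 1.635566, running G = 7.046504
t=3: π = [0.2917, 0.1963, 0.2795, 0.2324], E[r] = 3.3499, γ^t·E[r] = 1.149000, running G = 8.195504
t=4: π = [0.2910, 0.1964, 0.2804, 0.2322], E[r] = 3.3517, γ^t·E[r] = 0.804747, running G = 9.000250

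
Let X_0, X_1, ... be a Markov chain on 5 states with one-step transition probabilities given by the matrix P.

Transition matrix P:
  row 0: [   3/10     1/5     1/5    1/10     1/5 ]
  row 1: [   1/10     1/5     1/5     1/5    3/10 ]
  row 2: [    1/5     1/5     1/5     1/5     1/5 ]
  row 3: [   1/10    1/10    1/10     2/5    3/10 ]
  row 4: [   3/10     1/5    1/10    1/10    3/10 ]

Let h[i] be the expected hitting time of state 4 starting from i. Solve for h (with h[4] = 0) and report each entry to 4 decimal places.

First-step conditioning: h[4] = 0; for i ≠ 4, h[i] = 1 + Σ_k P[i][k]·h[k].
  h[0] = 1 + 3/10·h[0] + 1/5·h[1] + 1/5·h[2] + 1/10·h[3]
  h[1] = 1 + 1/10·h[0] + 1/5·h[1] + 1/5·h[2] + 1/5·h[3]
  h[2] = 1 + 1/5·h[0] + 1/5·h[1] + 1/5·h[2] + 1/5·h[3]
  h[3] = 1 + 1/10·h[0] + 1/10·h[1] + 1/10·h[2] + 2/5·h[3]
Solving the 4×4 linear system over states ≠ 4 gives exactly h = [80/19, 71/19, 79/19, 70/19, 0] (h[4] = 0 is the target).

h = [4.2105, 3.7368, 4.1579, 3.6842, 0.0000]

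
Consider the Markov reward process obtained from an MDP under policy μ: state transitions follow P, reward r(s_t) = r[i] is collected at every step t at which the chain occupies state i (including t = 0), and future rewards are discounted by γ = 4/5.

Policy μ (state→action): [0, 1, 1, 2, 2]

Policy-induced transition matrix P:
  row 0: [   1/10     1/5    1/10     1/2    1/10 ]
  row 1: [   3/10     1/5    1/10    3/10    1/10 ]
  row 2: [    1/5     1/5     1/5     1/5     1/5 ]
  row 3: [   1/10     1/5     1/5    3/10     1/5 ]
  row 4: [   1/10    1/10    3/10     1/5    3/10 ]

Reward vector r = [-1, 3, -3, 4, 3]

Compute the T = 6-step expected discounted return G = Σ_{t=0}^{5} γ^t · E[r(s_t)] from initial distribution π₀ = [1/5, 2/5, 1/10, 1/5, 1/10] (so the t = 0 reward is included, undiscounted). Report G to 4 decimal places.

G = 6.1339

t=0: π = [0.2000, 0.4000, 0.1000, 0.2000, 0.1000], E[r] = 1.8000, γ^t·E[r] = 1.800000, running G = 1.800000
t=1: π = [0.1900, 0.1900, 0.1500, 0.3200, 0.1500], E[r] = 1.6600, γ^t·E[r] = 1.328000, running G = 3.128000
t=2: π = [0.1530, 0.1850, 0.1770, 0.3080, 0.1770], E[r] = 1.6340, γ^t·E[r] = 1.045760, running G = 4.173760
t=3: π = [0.1547, 0.1823, 0.1839, 0.2952, 0.1839], E[r] = 1.5730, γ^t·E[r] = 0.805376, running G = 4.979136
t=4: π = [0.1549, 0.1816, 0.1847, 0.2942, 0.1847], E[r] = 1.5666, γ^t·E[r] = 0.641688, running G = 5.620824
t=5: π = [0.1548, 0.1815, 0.1848, 0.2940, 0.1848], E[r] = 1.5659, γ^t·E[r] = 0.513124, running G = 6.133947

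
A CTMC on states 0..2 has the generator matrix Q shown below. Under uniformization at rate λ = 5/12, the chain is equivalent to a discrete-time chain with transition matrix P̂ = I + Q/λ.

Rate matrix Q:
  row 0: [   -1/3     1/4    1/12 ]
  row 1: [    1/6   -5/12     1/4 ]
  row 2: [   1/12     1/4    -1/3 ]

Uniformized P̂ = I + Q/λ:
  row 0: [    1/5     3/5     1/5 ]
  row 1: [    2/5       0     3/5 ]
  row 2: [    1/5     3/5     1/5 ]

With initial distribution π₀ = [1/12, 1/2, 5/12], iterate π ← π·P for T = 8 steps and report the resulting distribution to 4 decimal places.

π = [0.2743, 0.3771, 0.3486]

t=0: π = [0.0833, 0.5000, 0.4167]
t=1: π = [0.3000, 0.3000, 0.4000]
t=2: π = [0.2600, 0.4200, 0.3200]
t=3: π = [0.2840, 0.3480, 0.3680]
t=4: π = [0.2696, 0.3912, 0.3392]
t=5: π = [0.2782, 0.3653, 0.3565]
t=6: π = [0.2731, 0.3808, 0.3461]
t=7: π = [0.2762, 0.3715, 0.3523]
t=8: π = [0.2743, 0.3771, 0.3486]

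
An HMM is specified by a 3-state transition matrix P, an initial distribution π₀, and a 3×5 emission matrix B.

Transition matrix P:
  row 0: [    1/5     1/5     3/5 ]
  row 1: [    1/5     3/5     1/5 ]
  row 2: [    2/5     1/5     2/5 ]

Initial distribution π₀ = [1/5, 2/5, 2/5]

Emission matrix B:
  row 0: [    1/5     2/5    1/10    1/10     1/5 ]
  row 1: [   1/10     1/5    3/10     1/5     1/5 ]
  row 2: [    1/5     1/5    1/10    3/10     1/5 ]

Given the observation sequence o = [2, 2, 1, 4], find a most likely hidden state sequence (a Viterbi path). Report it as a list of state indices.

path = [1, 1, 1, 1]

t=0: δ = [2.000e-02, 1.200e-01, 4.000e-02]  (obs o_0=2)
t=1: δ = [2.400e-03, 2.160e-02, 2.400e-03]  ψ = [1, 1, 1]  (obs o_1=2)
t=2: δ = [1.728e-03, 2.592e-03, 8.640e-04]  ψ = [1, 1, 1]  (obs o_2=1)
t=3: δ = [1.037e-04, 3.110e-04, 2.074e-04]  ψ = [1, 1, 0]  (obs o_3=4)
backtrack: best end state = 1; path = [1, 1, 1, 1]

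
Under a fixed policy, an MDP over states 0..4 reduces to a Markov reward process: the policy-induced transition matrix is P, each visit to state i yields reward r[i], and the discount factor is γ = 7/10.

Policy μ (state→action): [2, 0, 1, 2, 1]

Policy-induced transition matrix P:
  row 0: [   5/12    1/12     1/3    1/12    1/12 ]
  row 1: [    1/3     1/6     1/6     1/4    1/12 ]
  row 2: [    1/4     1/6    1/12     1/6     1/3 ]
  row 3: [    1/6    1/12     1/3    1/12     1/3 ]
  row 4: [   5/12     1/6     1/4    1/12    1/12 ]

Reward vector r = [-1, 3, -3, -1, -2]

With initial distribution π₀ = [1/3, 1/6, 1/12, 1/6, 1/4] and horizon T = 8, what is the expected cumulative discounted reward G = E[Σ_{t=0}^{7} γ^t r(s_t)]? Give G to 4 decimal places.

G = -3.2092

t=0: π = [0.3333, 0.1667, 0.0833, 0.1667, 0.2500], E[r] = -0.7500, γ^t·E[r] = -0.750000, running G = -0.750000
t=1: π = [0.3472, 0.1250, 0.2639, 0.1181, 0.1458], E[r] = -1.1736, γ^t·E[r] = -0.821528, running G = -1.571528
t=2: π = [0.3328, 0.1279, 0.2344, 0.1262, 0.1788], E[r] = -1.1360, γ^t·E[r] = -0.556638, running G = -2.128166
t=3: π = [0.3354, 0.1284, 0.2385, 0.1242, 0.1735], E[r] = -1.1368, γ^t·E[r] = -0.389928, running G = -2.518093
t=4: π = [0.3352, 0.1284, 0.2378, 0.1246, 0.1740], E[r] = -1.1362, γ^t·E[r] = -0.272807, running G = -2.790901
t=5: π = [0.3352, 0.1284, 0.2380, 0.1245, 0.1739], E[r] = -1.1365, γ^t·E[r] = -0.191011, running G = -2.981911
t=6: π = [0.3352, 0.1284, 0.2380, 0.1246, 0.1740], E[r] = -1.1364, γ^t·E[r] = -0.133701, running G = -3.115613
t=7: π = [0.3352, 0.1284, 0.2380, 0.1246, 0.1740], E[r] = -1.1364, γ^t·E[r] = -0.093591, running G = -3.209204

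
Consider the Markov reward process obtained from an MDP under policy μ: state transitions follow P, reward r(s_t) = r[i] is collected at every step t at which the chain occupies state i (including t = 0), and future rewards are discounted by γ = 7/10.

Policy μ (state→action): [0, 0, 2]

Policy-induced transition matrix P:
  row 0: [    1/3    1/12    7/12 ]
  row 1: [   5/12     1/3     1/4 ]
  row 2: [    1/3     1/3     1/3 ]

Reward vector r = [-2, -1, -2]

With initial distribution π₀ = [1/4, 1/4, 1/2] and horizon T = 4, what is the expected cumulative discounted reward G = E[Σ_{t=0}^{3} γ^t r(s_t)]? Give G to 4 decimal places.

G = -4.4227

t=0: π = [0.2500, 0.2500, 0.5000], E[r] = -1.7500, γ^t·E[r] = -1.750000, running G = -1.750000
t=1: π = [0.3542, 0.2708, 0.3750], E[r] = -1.7292, γ^t·E[r] = -1.210417, running G = -2.960417
t=2: π = [0.3559, 0.2448, 0.3993], E[r] = -1.7552, γ^t·E[r] = -0.860052, running G = -3.820469
t=3: π = [0.3537, 0.2444, 0.4019], E[r] = -1.7556, γ^t·E[r] = -0.602185, running G = -4.422654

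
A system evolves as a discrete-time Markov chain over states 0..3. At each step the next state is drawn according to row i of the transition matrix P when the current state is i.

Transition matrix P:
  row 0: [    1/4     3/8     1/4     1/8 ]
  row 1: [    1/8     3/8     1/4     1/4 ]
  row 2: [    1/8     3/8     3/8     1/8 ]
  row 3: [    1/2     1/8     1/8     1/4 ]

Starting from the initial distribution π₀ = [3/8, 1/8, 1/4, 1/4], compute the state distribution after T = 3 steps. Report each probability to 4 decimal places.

t=0: π = [0.3750, 0.1250, 0.2500, 0.2500]
t=1: π = [0.2656, 0.3125, 0.2500, 0.1719]
t=2: π = [0.2227, 0.3320, 0.2598, 0.1855]
t=3: π = [0.2224, 0.3286, 0.2593, 0.1897]

π = [0.2224, 0.3286, 0.2593, 0.1897]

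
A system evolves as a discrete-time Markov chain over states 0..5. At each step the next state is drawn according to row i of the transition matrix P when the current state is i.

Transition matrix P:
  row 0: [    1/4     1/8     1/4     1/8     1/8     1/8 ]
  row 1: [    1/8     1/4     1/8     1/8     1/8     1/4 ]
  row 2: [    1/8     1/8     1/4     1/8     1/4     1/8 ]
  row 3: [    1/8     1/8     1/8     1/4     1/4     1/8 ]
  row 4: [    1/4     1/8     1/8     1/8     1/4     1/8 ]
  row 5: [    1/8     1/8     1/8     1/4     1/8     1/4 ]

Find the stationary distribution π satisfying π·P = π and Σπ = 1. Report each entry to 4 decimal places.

π = [0.1701, 0.1429, 0.1672, 0.1662, 0.1905, 0.1633]

Balance equations π_j = Σ_i π_i·P[i][j]:
  π_0 = 1/4·π_0 + 1/8·π_1 + 1/8·π_2 + 1/8·π_3 + 1/4·π_4 + 1/8·π_5
  π_1 = 1/8·π_0 + 1/4·π_1 + 1/8·π_2 + 1/8·π_3 + 1/8·π_4 + 1/8·π_5
  π_2 = 1/4·π_0 + 1/8·π_1 + 1/4·π_2 + 1/8·π_3 + 1/8·π_4 + 1/8·π_5
  π_3 = 1/8·π_0 + 1/8·π_1 + 1/8·π_2 + 1/4·π_3 + 1/8·π_4 + 1/4·π_5
  π_4 = 1/8·π_0 + 1/8·π_1 + 1/4·π_2 + 1/4·π_3 + 1/4·π_4 + 1/8·π_5
  normalize: π_0 + π_1 + π_2 + π_3 + π_4 + π_5 = 1
Solving the linear system gives exactly π = [25/147, 1/7, 172/1029, 57/343, 4/21, 8/49].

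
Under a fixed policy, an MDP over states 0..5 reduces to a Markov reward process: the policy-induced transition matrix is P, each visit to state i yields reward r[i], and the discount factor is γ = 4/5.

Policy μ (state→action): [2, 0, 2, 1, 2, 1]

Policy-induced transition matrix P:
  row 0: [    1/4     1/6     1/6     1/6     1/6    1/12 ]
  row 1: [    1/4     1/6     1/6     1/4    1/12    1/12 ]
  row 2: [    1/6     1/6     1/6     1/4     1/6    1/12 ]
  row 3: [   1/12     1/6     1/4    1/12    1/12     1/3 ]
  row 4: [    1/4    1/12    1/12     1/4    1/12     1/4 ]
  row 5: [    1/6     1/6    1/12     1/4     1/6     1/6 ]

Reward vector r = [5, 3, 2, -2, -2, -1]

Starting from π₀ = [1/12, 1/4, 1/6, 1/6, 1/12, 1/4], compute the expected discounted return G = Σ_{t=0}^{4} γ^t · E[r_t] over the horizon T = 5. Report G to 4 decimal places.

G = 2.8771

t=0: π = [0.0833, 0.2500, 0.1667, 0.1667, 0.0833, 0.2500], E[r] = 0.7500, γ^t·E[r] = 0.750000, running G = 0.750000
t=1: π = [0.1875, 0.1597, 0.1528, 0.2153, 0.1250, 0.1597], E[r] = 0.8819, γ^t·E[r] = 0.705556, running G = 1.455556
t=2: π = [0.1881, 0.1563, 0.1609, 0.1985, 0.1250, 0.1713], E[r] = 0.9126, γ^t·E[r] = 0.584074, running G = 2.039630
t=3: π = [0.1892, 0.1563, 0.1585, 0.2012, 0.1267, 0.1681], E[r] = 0.9080, γ^t·E[r] = 0.464914, running G = 2.504543
t=4: π = [0.1892, 0.1561, 0.1589, 0.2007, 0.1263, 0.1688], E[r] = 0.9095, γ^t·E[r] = 0.372538, running G = 2.877081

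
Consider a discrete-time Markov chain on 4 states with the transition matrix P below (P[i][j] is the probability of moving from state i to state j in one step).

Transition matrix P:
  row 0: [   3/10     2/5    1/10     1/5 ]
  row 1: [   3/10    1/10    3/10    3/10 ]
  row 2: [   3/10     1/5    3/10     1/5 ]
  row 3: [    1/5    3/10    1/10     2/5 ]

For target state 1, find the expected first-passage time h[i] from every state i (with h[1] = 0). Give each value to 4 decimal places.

First-step conditioning: h[1] = 0; for i ≠ 1, h[i] = 1 + Σ_k P[i][k]·h[k].
  h[0] = 1 + 3/10·h[0] + 1/10·h[2] + 1/5·h[3]
  h[2] = 1 + 3/10·h[0] + 3/10·h[2] + 1/5·h[3]
  h[3] = 1 + 1/5·h[0] + 1/10·h[2] + 2/5·h[3]
Solving the 3×3 linear system over states ≠ 1 gives exactly h = [20/7, 0, 25/7, 45/14] (h[1] = 0 is the target).

h = [2.8571, 0.0000, 3.5714, 3.2143]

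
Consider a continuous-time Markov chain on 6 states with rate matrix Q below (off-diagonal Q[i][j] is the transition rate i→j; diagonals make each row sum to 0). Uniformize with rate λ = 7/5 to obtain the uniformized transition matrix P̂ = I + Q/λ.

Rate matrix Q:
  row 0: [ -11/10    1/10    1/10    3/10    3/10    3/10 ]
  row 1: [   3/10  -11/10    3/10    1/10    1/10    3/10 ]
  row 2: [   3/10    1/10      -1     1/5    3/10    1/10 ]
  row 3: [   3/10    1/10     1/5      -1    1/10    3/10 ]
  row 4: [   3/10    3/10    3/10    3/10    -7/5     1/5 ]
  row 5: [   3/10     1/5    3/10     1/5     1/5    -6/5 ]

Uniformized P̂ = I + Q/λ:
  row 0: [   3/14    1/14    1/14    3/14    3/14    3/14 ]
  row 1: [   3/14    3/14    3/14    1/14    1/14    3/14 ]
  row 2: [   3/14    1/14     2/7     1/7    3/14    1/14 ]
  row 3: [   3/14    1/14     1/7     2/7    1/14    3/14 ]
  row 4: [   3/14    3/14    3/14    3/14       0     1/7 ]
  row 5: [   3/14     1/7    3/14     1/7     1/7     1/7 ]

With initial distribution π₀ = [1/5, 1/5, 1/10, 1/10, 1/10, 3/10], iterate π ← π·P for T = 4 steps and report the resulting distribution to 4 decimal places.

t=0: π = [0.2000, 0.2000, 0.1000, 0.1000, 0.1000, 0.3000]
t=1: π = [0.2143, 0.1357, 0.1857, 0.1643, 0.1286, 0.1714]
t=2: π = [0.2143, 0.1214, 0.1852, 0.1811, 0.1316, 0.1663]
t=3: π = [0.2143, 0.1195, 0.1840, 0.1848, 0.1310, 0.1665]
t=4: π = [0.2143, 0.1191, 0.1836, 0.1854, 0.1309, 0.1668]

π = [0.2143, 0.1191, 0.1836, 0.1854, 0.1309, 0.1668]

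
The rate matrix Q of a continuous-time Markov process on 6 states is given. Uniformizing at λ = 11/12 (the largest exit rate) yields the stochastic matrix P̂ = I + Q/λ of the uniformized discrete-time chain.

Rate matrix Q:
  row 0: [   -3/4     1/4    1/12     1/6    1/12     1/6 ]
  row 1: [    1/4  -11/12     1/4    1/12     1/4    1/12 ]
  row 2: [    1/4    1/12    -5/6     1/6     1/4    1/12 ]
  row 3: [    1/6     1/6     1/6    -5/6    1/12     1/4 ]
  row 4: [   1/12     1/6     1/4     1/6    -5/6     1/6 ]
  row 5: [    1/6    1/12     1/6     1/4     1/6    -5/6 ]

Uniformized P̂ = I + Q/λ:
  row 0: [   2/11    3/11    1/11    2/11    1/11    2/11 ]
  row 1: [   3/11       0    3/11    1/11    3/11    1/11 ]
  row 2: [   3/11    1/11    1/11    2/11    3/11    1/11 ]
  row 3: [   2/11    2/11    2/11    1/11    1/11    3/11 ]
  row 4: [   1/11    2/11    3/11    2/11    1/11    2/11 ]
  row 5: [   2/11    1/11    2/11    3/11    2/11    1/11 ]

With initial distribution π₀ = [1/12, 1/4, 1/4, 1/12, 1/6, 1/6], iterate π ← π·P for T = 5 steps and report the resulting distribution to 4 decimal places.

t=0: π = [0.0833, 0.2500, 0.2500, 0.0833, 0.1667, 0.1667]
t=1: π = [0.2121, 0.1061, 0.1894, 0.1667, 0.1970, 0.1288]
t=2: π = [0.1908, 0.1529, 0.1729, 0.1687, 0.1563, 0.1584]
t=3: π = [0.1972, 0.1412, 0.1769, 0.1670, 0.1645, 0.1531]
t=4: π = [0.1958, 0.1441, 0.1756, 0.1677, 0.1627, 0.1542]
t=5: π = [0.1961, 0.1434, 0.1759, 0.1675, 0.1630, 0.1540]

π = [0.1961, 0.1434, 0.1759, 0.1675, 0.1630, 0.1540]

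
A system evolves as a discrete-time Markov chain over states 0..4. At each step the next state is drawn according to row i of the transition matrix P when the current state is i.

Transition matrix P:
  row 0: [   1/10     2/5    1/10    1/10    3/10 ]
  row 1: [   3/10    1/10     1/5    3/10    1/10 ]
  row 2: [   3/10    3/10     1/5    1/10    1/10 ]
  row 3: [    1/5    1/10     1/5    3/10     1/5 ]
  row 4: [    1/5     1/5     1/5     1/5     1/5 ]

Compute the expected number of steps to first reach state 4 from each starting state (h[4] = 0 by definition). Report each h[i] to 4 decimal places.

First-step conditioning: h[4] = 0; for i ≠ 4, h[i] = 1 + Σ_k P[i][k]·h[k].
  h[0] = 1 + 1/10·h[0] + 2/5·h[1] + 1/10·h[2] + 1/10·h[3]
  h[1] = 1 + 3/10·h[0] + 1/10·h[1] + 1/5·h[2] + 3/10·h[3]
  h[2] = 1 + 3/10·h[0] + 3/10·h[1] + 1/5·h[2] + 1/10·h[3]
  h[3] = 1 + 1/5·h[0] + 1/10·h[1] + 1/5·h[2] + 3/10·h[3]
Solving the 4×4 linear system over states ≠ 4 gives exactly h = [2500/497, 2955/497, 3005/497, 2705/497, 0] (h[4] = 0 is the target).

h = [5.0302, 5.9457, 6.0463, 5.4427, 0.0000]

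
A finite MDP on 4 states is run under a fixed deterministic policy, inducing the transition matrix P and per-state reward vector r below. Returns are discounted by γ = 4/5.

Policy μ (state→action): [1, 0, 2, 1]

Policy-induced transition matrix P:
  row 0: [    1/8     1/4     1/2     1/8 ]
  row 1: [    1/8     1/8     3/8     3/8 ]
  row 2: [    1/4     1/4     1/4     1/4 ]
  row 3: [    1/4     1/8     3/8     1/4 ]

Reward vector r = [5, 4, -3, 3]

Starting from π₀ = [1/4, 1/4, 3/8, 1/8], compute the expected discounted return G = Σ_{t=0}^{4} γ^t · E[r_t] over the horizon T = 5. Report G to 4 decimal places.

t=0: π = [0.2500, 0.2500, 0.3750, 0.1250], E[r] = 1.5000, γ^t·E[r] = 1.500000, running G = 1.500000
t=1: π = [0.1875, 0.2031, 0.3594, 0.2500], E[r] = 1.4219, γ^t·E[r] = 1.137500, running G = 2.637500
t=2: π = [0.2012, 0.1934, 0.3535, 0.2520], E[r] = 1.4746, γ^t·E[r] = 0.943750, running G = 3.581250
t=3: π = [0.2007, 0.1943, 0.3560, 0.2490], E[r] = 1.4600, γ^t·E[r] = 0.747500, running G = 4.328750
t=4: π = [0.2006, 0.1946, 0.3556, 0.2492], E[r] = 1.4623, γ^t·E[r] = 0.598950, running G = 4.927700

G = 4.9277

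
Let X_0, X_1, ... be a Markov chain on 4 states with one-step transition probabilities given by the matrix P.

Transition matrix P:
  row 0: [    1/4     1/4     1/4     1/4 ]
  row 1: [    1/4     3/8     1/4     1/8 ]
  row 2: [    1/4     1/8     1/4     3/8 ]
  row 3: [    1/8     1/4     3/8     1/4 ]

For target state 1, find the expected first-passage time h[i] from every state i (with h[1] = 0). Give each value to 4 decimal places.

First-step conditioning: h[1] = 0; for i ≠ 1, h[i] = 1 + Σ_k P[i][k]·h[k].
  h[0] = 1 + 1/4·h[0] + 1/4·h[2] + 1/4·h[3]
  h[2] = 1 + 1/4·h[0] + 1/4·h[2] + 3/8·h[3]
  h[3] = 1 + 1/8·h[0] + 3/8·h[2] + 1/4·h[3]
Solving the 3×3 linear system over states ≠ 1 gives exactly h = [14/3, 0, 142/27, 128/27] (h[1] = 0 is the target).

h = [4.6667, 0.0000, 5.2593, 4.7407]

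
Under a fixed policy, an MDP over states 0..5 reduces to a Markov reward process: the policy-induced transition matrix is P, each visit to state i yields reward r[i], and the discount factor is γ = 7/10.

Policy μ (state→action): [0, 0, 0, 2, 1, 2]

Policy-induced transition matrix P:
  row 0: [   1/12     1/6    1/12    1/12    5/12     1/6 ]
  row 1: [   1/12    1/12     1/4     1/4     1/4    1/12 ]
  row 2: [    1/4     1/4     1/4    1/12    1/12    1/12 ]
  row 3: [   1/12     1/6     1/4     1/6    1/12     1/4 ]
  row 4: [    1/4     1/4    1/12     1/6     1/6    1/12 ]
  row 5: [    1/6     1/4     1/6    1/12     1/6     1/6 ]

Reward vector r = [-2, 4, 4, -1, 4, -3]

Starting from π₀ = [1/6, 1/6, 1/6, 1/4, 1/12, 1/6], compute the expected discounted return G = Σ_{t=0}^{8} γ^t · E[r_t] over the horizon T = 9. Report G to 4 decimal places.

t=0: π = [0.1667, 0.1667, 0.1667, 0.2500, 0.0833, 0.1667], E[r] = 0.5833, γ^t·E[r] = 0.583333, running G = 0.583333
t=1: π = [0.1389, 0.1875, 0.1944, 0.1389, 0.1875, 0.1528], E[r] = 1.4028, γ^t·E[r] = 0.981944, running G = 1.565278
t=2: π = [0.1597, 0.1956, 0.1829, 0.1418, 0.1892, 0.1308], E[r] = 1.4172, γ^t·E[r] = 0.694450, running G = 2.259728
t=3: π = [0.1563, 0.1923, 0.1809, 0.1435, 0.1958, 0.1312], E[r] = 1.4267, γ^t·E[r] = 0.489357, running G = 2.749085
t=4: π = [0.1571, 0.1930, 0.1804, 0.1437, 0.1947, 0.1312], E[r] = 1.4209, γ^t·E[r] = 0.341158, running G = 3.090243
t=5: π = [0.1568, 0.1928, 0.1804, 0.1437, 0.1950, 0.1313], E[r] = 1.4217, γ^t·E[r] = 0.238952, running G = 3.329195
t=6: π = [0.1568, 0.1928, 0.1804, 0.1437, 0.1949, 0.1313], E[r] = 1.4214, γ^t·E[r] = 0.167231, running G = 3.496426
t=7: π = [0.1568, 0.1928, 0.1804, 0.1437, 0.1949, 0.1313], E[r] = 1.4215, γ^t·E[r] = 0.117068, running G = 3.613494
t=8: π = [0.1568, 0.1928, 0.1804, 0.1437, 0.1949, 0.1313], E[r] = 1.4215, γ^t·E[r] = 0.081947, running G = 3.695440

G = 3.6954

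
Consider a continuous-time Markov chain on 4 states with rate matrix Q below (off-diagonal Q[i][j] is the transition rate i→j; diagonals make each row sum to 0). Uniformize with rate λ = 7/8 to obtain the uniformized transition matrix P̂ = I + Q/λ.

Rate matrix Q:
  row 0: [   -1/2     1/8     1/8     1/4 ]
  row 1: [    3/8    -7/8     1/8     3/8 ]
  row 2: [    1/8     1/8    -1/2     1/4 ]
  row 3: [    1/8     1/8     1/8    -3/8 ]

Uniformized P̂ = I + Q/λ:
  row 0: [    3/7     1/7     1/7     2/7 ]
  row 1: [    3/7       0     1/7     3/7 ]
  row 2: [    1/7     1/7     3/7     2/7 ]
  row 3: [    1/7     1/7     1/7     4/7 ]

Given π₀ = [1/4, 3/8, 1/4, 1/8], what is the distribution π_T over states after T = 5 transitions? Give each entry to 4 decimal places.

π = [0.2503, 0.1250, 0.2001, 0.4246]

t=0: π = [0.2500, 0.3750, 0.2500, 0.1250]
t=1: π = [0.3214, 0.0893, 0.2143, 0.3750]
t=2: π = [0.2602, 0.1301, 0.2041, 0.4056]
t=3: π = [0.2544, 0.1243, 0.2012, 0.4202]
t=4: π = [0.2510, 0.1251, 0.2003, 0.4235]
t=5: π = [0.2503, 0.1250, 0.2001, 0.4246]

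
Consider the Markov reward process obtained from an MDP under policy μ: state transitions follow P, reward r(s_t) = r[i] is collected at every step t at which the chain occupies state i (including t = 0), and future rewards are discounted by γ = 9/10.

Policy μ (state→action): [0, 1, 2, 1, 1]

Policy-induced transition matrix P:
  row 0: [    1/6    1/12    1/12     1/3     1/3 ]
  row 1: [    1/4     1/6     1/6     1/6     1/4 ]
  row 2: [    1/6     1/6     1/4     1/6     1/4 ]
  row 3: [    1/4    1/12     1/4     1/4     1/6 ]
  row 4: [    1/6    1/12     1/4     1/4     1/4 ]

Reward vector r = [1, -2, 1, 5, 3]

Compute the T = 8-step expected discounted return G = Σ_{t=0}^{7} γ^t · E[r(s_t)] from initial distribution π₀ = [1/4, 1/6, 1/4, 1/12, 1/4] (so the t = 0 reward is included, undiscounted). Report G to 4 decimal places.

G = 11.2946

t=0: π = [0.2500, 0.1667, 0.2500, 0.0833, 0.2500], E[r] = 1.3333, γ^t·E[r] = 1.333333, running G = 1.333333
t=1: π = [0.1875, 0.1181, 0.1944, 0.2361, 0.2639], E[r] = 2.1181, γ^t·E[r] = 1.906250, running G = 3.239583
t=2: π = [0.1962, 0.1094, 0.2089, 0.2396, 0.2459], E[r] = 2.1221, γ^t·E[r] = 1.718906, running G = 4.958490
t=3: π = [0.1957, 0.1099, 0.2082, 0.2398, 0.2464], E[r] = 2.1225, γ^t·E[r] = 1.547297, running G = 6.505786
t=4: π = [0.1958, 0.1098, 0.2082, 0.2398, 0.2463], E[r] = 2.1224, γ^t·E[r] = 1.392491, running G = 7.898277
t=5: π = [0.1958, 0.1098, 0.2082, 0.2398, 0.2463], E[r] = 2.1224, γ^t·E[r] = 1.253257, running G = 9.151534
t=6: π = [0.1958, 0.1098, 0.2082, 0.2398, 0.2463], E[r] = 2.1224, γ^t·E[r] = 1.127932, running G = 10.279466
t=7: π = [0.1958, 0.1098, 0.2082, 0.2398, 0.2463], E[r] = 2.1224, γ^t·E[r] = 1.015139, running G = 11.294606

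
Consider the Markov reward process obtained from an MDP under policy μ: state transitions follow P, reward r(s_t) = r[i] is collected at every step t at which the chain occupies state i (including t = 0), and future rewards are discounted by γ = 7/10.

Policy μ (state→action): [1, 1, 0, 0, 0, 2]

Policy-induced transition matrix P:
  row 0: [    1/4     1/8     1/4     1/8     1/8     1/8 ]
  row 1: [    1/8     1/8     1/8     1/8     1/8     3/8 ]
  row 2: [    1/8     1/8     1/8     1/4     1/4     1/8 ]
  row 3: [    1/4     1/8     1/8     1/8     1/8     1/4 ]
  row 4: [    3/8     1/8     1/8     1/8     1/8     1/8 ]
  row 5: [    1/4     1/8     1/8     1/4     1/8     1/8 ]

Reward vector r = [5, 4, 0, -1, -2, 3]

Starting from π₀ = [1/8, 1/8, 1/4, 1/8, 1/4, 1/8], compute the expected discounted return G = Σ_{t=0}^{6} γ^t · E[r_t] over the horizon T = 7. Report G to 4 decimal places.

G = 4.4449

t=0: π = [0.1250, 0.1250, 0.2500, 0.1250, 0.2500, 0.1250], E[r] = 0.8750, γ^t·E[r] = 0.875000, running G = 0.875000
t=1: π = [0.2344, 0.1250, 0.1406, 0.1719, 0.1563, 0.1719], E[r] = 1.7031, γ^t·E[r] = 1.192188, running G = 2.067188
t=2: π = [0.2363, 0.1250, 0.1543, 0.1641, 0.1426, 0.1777], E[r] = 1.7656, γ^t·E[r] = 0.865156, running G = 2.932344
t=3: π = [0.2329, 0.1250, 0.1545, 0.1665, 0.1443, 0.1768], E[r] = 1.7397, γ^t·E[r] = 0.596733, running G = 3.529077
t=4: π = [0.2331, 0.1250, 0.1541, 0.1664, 0.1443, 0.1771], E[r] = 1.7416, γ^t·E[r] = 0.418160, running G = 3.947237
t=5: π = [0.2332, 0.1250, 0.1541, 0.1664, 0.1443, 0.1771], E[r] = 1.7420, γ^t·E[r] = 0.292775, running G = 4.240011
t=6: π = [0.2331, 0.1250, 0.1541, 0.1664, 0.1443, 0.1770], E[r] = 1.7419, γ^t·E[r] = 0.204935, running G = 4.444947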